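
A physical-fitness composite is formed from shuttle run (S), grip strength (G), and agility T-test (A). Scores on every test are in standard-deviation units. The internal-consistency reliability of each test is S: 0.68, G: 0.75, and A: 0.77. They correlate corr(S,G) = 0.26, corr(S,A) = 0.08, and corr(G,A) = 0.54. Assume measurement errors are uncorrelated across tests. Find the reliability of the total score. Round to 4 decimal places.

0.8319

Var(S+G+A) = 3 + 2·[0.26 + 0.08 + 0.54] = 3 + 1.76 = 4.76.
Because errors are independent across components, Cov(Tᵢ,Tⱼ) = Cov(Xᵢ,Xⱼ); the off-diagonal part of the true-score variance is the same as above.
True-score variance = [0.68 + 0.75 + 0.77] + 1.76 = 2.2 + 1.76 = 3.96.
Reliability = 3.96 / 4.76 = 0.8319.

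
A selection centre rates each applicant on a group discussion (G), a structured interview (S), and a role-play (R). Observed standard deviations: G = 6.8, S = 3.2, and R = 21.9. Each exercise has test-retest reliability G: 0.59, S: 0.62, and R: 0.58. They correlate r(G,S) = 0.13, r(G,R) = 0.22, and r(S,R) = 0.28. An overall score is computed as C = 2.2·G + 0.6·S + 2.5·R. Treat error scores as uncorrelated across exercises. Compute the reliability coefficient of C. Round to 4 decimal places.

Var(C) = 2.2²·6.8² + 0.6²·3.2² + 2.5²·21.9² + 2·[1.32·6.8·3.2·0.13 + 5.5·6.8·21.9·0.22 + 1.5·3.2·21.9·0.28] = 3225.05 + 426.722 = 3651.77.
Because errors are independent across components, Cov(Tᵢ,Tⱼ) = Cov(Xᵢ,Xⱼ); the off-diagonal part of the true-score variance is the same as above.
True-score variance = [2.2²·6.8²·0.59 + 0.6²·3.2²·0.62 + 2.5²·21.9²·0.58] + 426.722 = 1872.91 + 426.722 = 2299.64.
Reliability = 2299.64 / 3651.77 = 0.6297.

0.6297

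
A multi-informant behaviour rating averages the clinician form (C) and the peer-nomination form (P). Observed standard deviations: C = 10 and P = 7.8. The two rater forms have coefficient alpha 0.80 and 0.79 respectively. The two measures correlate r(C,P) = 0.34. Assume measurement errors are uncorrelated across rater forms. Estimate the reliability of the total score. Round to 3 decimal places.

0.847

Var(C+P) = 10² + 7.8² + 2·[10·7.8·0.34] = 160.84 + 53.04 = 213.88.
With uncorrelated errors the cross-covariances are all true-score covariance, so they carry over unchanged; only the diagonal terms shrink to ρᵢσᵢ².
True-score variance = [10²·0.80 + 7.8²·0.79] + 53.04 = 128.064 + 53.04 = 181.104.
Reliability = 181.104 / 213.88 = 0.847.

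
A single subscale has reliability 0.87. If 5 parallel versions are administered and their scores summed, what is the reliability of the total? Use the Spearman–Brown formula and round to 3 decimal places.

ρ_k = kρ / (1 + (k−1)ρ) = 5·0.87 / (1 + 4·0.87) = 4.350 / 4.480 = 0.971.

0.971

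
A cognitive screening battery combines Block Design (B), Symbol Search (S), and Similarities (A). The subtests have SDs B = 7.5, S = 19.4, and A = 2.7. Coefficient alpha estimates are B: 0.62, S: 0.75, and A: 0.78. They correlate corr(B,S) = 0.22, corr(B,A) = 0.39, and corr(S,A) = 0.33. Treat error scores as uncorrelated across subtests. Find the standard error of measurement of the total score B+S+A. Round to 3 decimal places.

Var(total) = 439.9 + 114.386 = 554.286.
True-score variance = 322.831 + 114.386 = 437.217, so reliability = 0.7888.
Error variance = 554.286 − 437.217 = 117.069; SEM = √117.069 = 10.820.

10.820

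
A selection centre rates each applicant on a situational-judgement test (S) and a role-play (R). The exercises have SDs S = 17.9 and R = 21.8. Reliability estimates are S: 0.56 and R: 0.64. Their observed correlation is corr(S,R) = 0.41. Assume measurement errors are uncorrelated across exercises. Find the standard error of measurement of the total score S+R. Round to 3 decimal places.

17.665

Var(total) = 795.65 + 319.98 = 1115.63.
True-score variance = 483.583 + 319.98 = 803.564, so reliability = 0.7203.
Error variance = 1115.63 − 803.564 = 312.067; SEM = √312.067 = 17.665.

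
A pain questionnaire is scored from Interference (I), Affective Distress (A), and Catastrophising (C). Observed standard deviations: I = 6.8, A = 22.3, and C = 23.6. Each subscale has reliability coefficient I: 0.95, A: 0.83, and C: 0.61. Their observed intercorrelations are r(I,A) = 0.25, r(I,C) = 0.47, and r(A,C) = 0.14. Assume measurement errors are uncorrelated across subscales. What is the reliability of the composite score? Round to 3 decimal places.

0.794

Var(I+A+C) = 6.8² + 22.3² + 23.6² + 2·[6.8·22.3·0.25 + 6.8·23.6·0.47 + 22.3·23.6·0.14] = 1100.49 + 374.03 = 1474.52.
With uncorrelated errors the cross-covariances are all true-score covariance, so they carry over unchanged; only the diagonal terms shrink to ρᵢσᵢ².
True-score variance = [6.8²·0.95 + 22.3²·0.83 + 23.6²·0.61] + 374.03 = 796.424 + 374.03 = 1170.45.
Reliability = 1170.45 / 1474.52 = 0.794.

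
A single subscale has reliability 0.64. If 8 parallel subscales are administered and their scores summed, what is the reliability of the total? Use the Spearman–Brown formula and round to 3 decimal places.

0.934

ρ_k = kρ / (1 + (k−1)ρ) = 8·0.64 / (1 + 7·0.64) = 5.120 / 5.480 = 0.934.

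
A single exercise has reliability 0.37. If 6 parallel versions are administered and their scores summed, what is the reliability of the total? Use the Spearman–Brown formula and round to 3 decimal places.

ρ_k = kρ / (1 + (k−1)ρ) = 6·0.37 / (1 + 5·0.37) = 2.220 / 2.850 = 0.779.

0.779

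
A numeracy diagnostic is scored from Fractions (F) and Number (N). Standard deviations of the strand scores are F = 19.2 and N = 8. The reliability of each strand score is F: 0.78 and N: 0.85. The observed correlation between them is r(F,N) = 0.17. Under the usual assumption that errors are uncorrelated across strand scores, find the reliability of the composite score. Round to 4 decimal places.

Var(F+N) = 19.2² + 8² + 2·[19.2·8·0.17] = 432.64 + 52.224 = 484.864.
With uncorrelated errors the cross-covariances are all true-score covariance, so they carry over unchanged; only the diagonal terms shrink to ρᵢσᵢ².
True-score variance = [19.2²·0.78 + 8²·0.85] + 52.224 = 341.939 + 52.224 = 394.163.
Reliability = 394.163 / 484.864 = 0.8129.

0.8129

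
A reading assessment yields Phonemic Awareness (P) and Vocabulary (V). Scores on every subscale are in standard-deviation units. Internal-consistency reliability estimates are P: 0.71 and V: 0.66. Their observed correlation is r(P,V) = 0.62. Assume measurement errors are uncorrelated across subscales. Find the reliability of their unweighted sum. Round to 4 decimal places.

0.8056

Var(P+V) = 2 + 2·[0.62] = 2 + 1.24 = 3.24.
With uncorrelated errors the cross-covariances are all true-score covariance, so they carry over unchanged; only the diagonal terms shrink to ρᵢσᵢ².
True-score variance = [0.71 + 0.66] + 1.24 = 1.37 + 1.24 = 2.61.
Reliability = 2.61 / 3.24 = 0.8056.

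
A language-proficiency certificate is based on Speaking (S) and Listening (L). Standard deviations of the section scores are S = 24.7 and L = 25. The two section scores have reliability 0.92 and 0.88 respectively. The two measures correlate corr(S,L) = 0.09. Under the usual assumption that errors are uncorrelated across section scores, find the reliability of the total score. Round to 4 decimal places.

0.9080

Var(S+L) = 24.7² + 25² + 2·[24.7·25·0.09] = 1235.09 + 111.15 = 1346.24.
Because errors are independent across components, Cov(Tᵢ,Tⱼ) = Cov(Xᵢ,Xⱼ); the off-diagonal part of the true-score variance is the same as above.
True-score variance = [24.7²·0.92 + 25²·0.88] + 111.15 = 1111.28 + 111.15 = 1222.43.
Reliability = 1222.43 / 1346.24 = 0.9080.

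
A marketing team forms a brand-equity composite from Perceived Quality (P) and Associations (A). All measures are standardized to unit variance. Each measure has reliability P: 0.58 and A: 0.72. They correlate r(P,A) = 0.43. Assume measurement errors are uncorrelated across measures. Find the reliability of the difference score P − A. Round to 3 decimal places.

Var(P−A) = 1 + 1 − 2·0.43 = 2 − 0.86 = 1.14.
Under uncorrelated errors the observed covariances equal the true-score covariances, so only the own-variance terms attenuate.
True-score variance = [0.58 + 0.72] − 0.86 = 1.3 − 0.86 = 0.44.
Reliability = 0.44 / 1.14 = 0.386.

0.386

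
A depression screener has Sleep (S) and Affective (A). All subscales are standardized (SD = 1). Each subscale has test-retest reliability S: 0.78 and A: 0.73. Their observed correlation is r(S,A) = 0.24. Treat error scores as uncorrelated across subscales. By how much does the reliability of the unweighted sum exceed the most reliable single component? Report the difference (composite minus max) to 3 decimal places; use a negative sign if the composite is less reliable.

Var(sum) = 2 + 0.48 = 2.48; true-score variance = 1.51 + 0.48 = 1.99; composite reliability = 0.8024.
Max component reliability = 0.7800.
Difference = 0.8024 − 0.7800 = 0.022.

0.022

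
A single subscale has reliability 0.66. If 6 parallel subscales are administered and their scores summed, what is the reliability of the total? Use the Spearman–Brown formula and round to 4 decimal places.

0.9209

ρ_k = kρ / (1 + (k−1)ρ) = 6·0.66 / (1 + 5·0.66) = 3.960 / 4.300 = 0.9209.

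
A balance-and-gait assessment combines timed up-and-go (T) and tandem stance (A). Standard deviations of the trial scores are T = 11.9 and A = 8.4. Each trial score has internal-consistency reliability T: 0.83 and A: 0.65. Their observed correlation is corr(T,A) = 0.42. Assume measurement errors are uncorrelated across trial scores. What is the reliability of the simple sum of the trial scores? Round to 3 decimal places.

0.835

Var(T+A) = 11.9² + 8.4² + 2·[11.9·8.4·0.42] = 212.17 + 83.9664 = 296.136.
With uncorrelated errors the cross-covariances are all true-score covariance, so they carry over unchanged; only the diagonal terms shrink to ρᵢσᵢ².
True-score variance = [11.9²·0.83 + 8.4²·0.65] + 83.9664 = 163.4 + 83.9664 = 247.367.
Reliability = 247.367 / 296.136 = 0.835.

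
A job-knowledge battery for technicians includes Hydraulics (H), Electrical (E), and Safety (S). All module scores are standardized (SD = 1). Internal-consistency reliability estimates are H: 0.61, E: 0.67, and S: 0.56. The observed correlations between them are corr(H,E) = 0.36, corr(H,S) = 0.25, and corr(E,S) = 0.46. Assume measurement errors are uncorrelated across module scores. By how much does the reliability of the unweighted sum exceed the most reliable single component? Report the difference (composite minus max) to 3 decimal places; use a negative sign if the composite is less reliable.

0.104

Var(sum) = 3 + 2.14 = 5.14; true-score variance = 1.84 + 2.14 = 3.98; composite reliability = 0.7743.
Max component reliability = 0.6700.
Difference = 0.7743 − 0.6700 = 0.104.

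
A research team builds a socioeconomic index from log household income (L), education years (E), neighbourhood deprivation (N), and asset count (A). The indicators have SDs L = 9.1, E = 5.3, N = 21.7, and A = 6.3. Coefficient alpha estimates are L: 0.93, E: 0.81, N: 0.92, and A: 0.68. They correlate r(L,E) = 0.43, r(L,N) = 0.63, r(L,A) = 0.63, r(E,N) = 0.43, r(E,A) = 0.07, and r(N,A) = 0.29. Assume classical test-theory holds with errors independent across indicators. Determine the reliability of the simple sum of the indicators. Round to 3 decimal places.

Var(L+E+N+A) = 9.1² + 5.3² + 21.7² + 6.3² + 2·[9.1·5.3·0.43 + 9.1·21.7·0.63 + 9.1·6.3·0.63 + 5.3·21.7·0.43 + 5.3·6.3·0.07 + 21.7·6.3·0.29] = 621.48 + 545.401 = 1166.88.
With uncorrelated errors the cross-covariances are all true-score covariance, so they carry over unchanged; only the diagonal terms shrink to ρᵢσᵢ².
True-score variance = [9.1²·0.93 + 5.3²·0.81 + 21.7²·0.92 + 6.3²·0.68] + 545.401 = 559.974 + 545.401 = 1105.38.
Reliability = 1105.38 / 1166.88 = 0.947.

0.947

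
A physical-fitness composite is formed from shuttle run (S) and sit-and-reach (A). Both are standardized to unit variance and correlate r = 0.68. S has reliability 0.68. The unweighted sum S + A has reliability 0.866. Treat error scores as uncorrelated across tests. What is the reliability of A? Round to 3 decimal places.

0.870

Var(S+A) = 2 + 2·0.68 = 3.360.
True-score variance = ρ_S + ρ_A + 2·0.68, so 0.866 = (0.68 + ρ_A + 1.36) / 3.360.
ρ_A = 0.866·3.360 − 0.68 − 1.36 = 0.870.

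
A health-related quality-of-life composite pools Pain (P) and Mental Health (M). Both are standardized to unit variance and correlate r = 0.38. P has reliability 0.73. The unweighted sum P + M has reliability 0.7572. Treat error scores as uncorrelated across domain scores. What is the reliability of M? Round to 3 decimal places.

Var(P+M) = 2 + 2·0.38 = 2.760.
True-score variance = ρ_P + ρ_M + 2·0.38, so 0.7572 = (0.73 + ρ_M + 0.76) / 2.760.
ρ_M = 0.7572·2.760 − 0.73 − 0.76 = 0.600.

0.600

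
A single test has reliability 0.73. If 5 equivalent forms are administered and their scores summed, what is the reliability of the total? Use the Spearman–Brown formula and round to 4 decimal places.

ρ_k = kρ / (1 + (k−1)ρ) = 5·0.73 / (1 + 4·0.73) = 3.650 / 3.920 = 0.9311.

0.9311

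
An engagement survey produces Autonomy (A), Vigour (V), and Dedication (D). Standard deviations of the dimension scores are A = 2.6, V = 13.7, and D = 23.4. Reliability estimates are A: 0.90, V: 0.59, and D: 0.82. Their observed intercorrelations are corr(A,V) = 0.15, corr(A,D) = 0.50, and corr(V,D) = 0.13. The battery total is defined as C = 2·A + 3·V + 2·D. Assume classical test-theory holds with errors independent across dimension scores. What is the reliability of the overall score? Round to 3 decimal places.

0.769

Var(C) = 2²·2.6² + 3²·13.7² + 2²·23.4² + 2·[6·2.6·13.7·0.15 + 4·2.6·23.4·0.50 + 6·13.7·23.4·0.13] = 3906.49 + 807.581 = 4714.07.
Because errors are independent across components, Cov(Tᵢ,Tⱼ) = Cov(Xᵢ,Xⱼ); the off-diagonal part of the true-score variance is the same as above.
True-score variance = [2²·2.6²·0.90 + 3²·13.7²·0.59 + 2²·23.4²·0.82] + 807.581 = 2816.97 + 807.581 = 3624.55.
Reliability = 3624.55 / 4714.07 = 0.769.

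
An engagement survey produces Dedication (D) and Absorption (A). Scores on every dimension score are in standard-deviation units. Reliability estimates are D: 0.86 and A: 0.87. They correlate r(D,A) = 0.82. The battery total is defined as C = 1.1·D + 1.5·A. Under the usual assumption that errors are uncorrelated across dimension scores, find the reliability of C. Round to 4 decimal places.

Var(C) = 1.1² + 1.5² + 2·[1.65·0.82] = 3.46 + 2.706 = 6.166.
With uncorrelated errors the cross-covariances are all true-score covariance, so they carry over unchanged; only the diagonal terms shrink to ρᵢσᵢ².
True-score variance = [1.1²·0.86 + 1.5²·0.87] + 2.706 = 2.9981 + 2.706 = 5.7041.
Reliability = 5.7041 / 6.166 = 0.9251.

0.9251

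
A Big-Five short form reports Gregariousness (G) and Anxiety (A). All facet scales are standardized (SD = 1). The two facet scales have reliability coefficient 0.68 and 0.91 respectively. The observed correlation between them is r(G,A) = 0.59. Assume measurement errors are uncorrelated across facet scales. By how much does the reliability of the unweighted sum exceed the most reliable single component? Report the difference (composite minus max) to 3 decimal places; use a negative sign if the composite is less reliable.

Var(sum) = 2 + 1.18 = 3.18; true-score variance = 1.59 + 1.18 = 2.77; composite reliability = 0.8711.
Max component reliability = 0.9100.
Difference = 0.8711 − 0.9100 = -0.039.

-0.039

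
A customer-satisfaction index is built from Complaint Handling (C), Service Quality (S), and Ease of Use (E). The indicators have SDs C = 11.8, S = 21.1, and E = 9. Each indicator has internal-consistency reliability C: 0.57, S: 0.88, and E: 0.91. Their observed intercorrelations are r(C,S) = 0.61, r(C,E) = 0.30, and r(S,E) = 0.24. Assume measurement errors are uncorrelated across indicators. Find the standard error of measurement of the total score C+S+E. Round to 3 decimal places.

Var(total) = 665.45 + 458.628 = 1124.08.
True-score variance = 544.862 + 458.628 = 1003.49, so reliability = 0.8927.
Error variance = 1124.08 − 1003.49 = 120.588; SEM = √120.588 = 10.981.

10.981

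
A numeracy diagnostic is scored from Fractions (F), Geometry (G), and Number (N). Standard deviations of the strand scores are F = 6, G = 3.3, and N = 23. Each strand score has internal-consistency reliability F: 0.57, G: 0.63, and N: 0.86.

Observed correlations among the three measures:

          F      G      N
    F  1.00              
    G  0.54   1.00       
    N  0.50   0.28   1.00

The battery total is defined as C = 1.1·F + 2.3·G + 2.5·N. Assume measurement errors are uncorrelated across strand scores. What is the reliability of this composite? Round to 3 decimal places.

Var(C) = 1.1²·6² + 2.3²·3.3² + 2.5²·23² + 2·[2.53·6·3.3·0.54 + 2.75·6·23·0.50 + 5.75·3.3·23·0.28] = 3407.42 + 678 = 4085.42.
With uncorrelated errors the cross-covariances are all true-score covariance, so they carry over unchanged; only the diagonal terms shrink to ρᵢσᵢ².
True-score variance = [1.1²·6²·0.57 + 2.3²·3.3²·0.63 + 2.5²·23²·0.86] + 678 = 2904.5 + 678 = 3582.5.
Reliability = 3582.5 / 4085.42 = 0.877.

0.877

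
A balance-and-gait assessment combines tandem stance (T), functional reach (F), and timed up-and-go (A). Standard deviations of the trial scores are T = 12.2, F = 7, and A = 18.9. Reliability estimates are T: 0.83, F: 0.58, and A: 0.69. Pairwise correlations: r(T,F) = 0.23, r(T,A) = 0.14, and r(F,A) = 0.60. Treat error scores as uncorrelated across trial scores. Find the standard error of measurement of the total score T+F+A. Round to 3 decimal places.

12.515

Var(total) = 555.05 + 262.606 = 817.656.
True-score variance = 398.432 + 262.606 = 661.038, so reliability = 0.8085.
Error variance = 817.656 − 661.038 = 156.618; SEM = √156.618 = 12.515.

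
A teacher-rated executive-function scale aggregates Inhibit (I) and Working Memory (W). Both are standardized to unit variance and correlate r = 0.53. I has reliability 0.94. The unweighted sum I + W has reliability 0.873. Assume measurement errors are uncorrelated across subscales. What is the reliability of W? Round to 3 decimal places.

Var(I+W) = 2 + 2·0.53 = 3.060.
True-score variance = ρ_I + ρ_W + 2·0.53, so 0.873 = (0.94 + ρ_W + 1.06) / 3.060.
ρ_W = 0.873·3.060 − 0.94 − 1.06 = 0.671.

0.671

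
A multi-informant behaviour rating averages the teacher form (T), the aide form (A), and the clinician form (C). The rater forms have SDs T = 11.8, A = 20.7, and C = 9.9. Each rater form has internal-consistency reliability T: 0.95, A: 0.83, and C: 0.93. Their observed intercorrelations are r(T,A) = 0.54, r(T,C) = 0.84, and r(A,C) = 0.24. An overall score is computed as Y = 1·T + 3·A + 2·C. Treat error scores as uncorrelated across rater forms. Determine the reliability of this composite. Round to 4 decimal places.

Var(Y) = 11.8² + 3²·20.7² + 2²·9.9² + 2·[3·11.8·20.7·0.54 + 2·11.8·9.9·0.84 + 6·20.7·9.9·0.24] = 4387.69 + 1774.12 = 6161.81.
Under uncorrelated errors the observed covariances equal the true-score covariances, so only the own-variance terms attenuate.
True-score variance = [11.8²·0.95 + 3²·20.7²·0.83 + 2²·9.9²·0.93] + 1774.12 = 3697.7 + 1774.12 = 5471.81.
Reliability = 5471.81 / 6161.81 = 0.8880.

0.8880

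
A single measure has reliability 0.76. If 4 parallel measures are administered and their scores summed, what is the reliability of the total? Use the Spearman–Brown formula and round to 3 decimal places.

0.927

ρ_k = kρ / (1 + (k−1)ρ) = 4·0.76 / (1 + 3·0.76) = 3.040 / 3.280 = 0.927.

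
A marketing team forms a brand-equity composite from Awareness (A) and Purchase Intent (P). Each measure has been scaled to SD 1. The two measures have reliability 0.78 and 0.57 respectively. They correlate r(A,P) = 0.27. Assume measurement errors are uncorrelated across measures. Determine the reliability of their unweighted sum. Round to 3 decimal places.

0.744

Var(A+P) = 2 + 2·[0.27] = 2 + 0.54 = 2.54.
With uncorrelated errors the cross-covariances are all true-score covariance, so they carry over unchanged; only the diagonal terms shrink to ρᵢσᵢ².
True-score variance = [0.78 + 0.57] + 0.54 = 1.35 + 0.54 = 1.89.
Reliability = 1.89 / 2.54 = 0.744.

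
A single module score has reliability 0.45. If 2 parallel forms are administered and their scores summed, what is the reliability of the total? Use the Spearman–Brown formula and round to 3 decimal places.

ρ_k = kρ / (1 + (k−1)ρ) = 2·0.45 / (1 + 1·0.45) = 0.900 / 1.450 = 0.621.

0.621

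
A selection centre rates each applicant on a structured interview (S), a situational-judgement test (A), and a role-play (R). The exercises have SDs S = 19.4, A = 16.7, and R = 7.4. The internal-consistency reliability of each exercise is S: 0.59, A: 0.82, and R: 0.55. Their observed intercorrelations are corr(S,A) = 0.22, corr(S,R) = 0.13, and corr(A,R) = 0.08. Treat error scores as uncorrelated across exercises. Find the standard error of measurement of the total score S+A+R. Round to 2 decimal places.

Var(total) = 710.01 + 199.65 = 909.66.
True-score variance = 480.86 + 199.65 = 680.51, so reliability = 0.7481.
Error variance = 909.66 − 680.51 = 229.15; SEM = √229.15 = 15.14.

15.14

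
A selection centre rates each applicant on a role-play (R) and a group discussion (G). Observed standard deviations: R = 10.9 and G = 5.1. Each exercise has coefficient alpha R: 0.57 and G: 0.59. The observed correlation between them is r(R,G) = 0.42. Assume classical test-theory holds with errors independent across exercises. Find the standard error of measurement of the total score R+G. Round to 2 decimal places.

Var(total) = 144.82 + 46.6956 = 191.516.
True-score variance = 83.0676 + 46.6956 = 129.763, so reliability = 0.6776.
Error variance = 191.516 − 129.763 = 61.7524; SEM = √61.7524 = 7.86.

7.86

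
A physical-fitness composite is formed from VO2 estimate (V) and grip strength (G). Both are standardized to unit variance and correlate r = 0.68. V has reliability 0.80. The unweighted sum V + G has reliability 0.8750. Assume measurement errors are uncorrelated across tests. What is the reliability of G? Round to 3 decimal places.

0.780

Var(V+G) = 2 + 2·0.68 = 3.360.
True-score variance = ρ_V + ρ_G + 2·0.68, so 0.8750 = (0.80 + ρ_G + 1.36) / 3.360.
ρ_G = 0.8750·3.360 − 0.80 − 1.36 = 0.780.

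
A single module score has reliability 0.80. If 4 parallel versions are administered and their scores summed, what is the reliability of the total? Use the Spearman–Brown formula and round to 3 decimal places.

ρ_k = kρ / (1 + (k−1)ρ) = 4·0.80 / (1 + 3·0.80) = 3.200 / 3.400 = 0.941.

0.941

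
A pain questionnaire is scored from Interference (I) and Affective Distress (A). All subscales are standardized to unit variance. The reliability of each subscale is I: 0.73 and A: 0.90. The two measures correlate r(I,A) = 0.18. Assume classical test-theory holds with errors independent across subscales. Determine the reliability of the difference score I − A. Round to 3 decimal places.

0.774

Var(I−A) = 1 + 1 − 2·0.18 = 2 − 0.36 = 1.64.
Because errors are independent across components, Cov(Tᵢ,Tⱼ) = Cov(Xᵢ,Xⱼ); the off-diagonal part of the true-score variance is the same as above.
True-score variance = [0.73 + 0.90] − 0.36 = 1.63 − 0.36 = 1.27.
Reliability = 1.27 / 1.64 = 0.774.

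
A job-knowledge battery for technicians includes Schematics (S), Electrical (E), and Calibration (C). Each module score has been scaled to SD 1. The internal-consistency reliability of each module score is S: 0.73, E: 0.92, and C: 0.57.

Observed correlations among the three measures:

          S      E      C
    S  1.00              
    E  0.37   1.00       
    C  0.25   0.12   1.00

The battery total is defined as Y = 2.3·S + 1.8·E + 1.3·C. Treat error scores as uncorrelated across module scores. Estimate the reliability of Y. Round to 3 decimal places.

0.843

Var(Y) = 2.3² + 1.8² + 1.3² + 2·[4.14·0.37 + 2.99·0.25 + 2.34·0.12] = 10.22 + 5.1202 = 15.3402.
With uncorrelated errors the cross-covariances are all true-score covariance, so they carry over unchanged; only the diagonal terms shrink to ρᵢσᵢ².
True-score variance = [2.3²·0.73 + 1.8²·0.92 + 1.3²·0.57] + 5.1202 = 7.8058 + 5.1202 = 12.926.
Reliability = 12.926 / 15.3402 = 0.843.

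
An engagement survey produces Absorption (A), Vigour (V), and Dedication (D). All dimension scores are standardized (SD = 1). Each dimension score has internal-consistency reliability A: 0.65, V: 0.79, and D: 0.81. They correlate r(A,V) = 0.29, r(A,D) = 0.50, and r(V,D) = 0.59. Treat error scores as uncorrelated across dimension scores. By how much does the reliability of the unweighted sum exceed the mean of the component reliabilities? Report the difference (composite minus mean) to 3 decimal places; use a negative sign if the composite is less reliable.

0.120

Var(sum) = 3 + 2.76 = 5.76; true-score variance = 2.25 + 2.76 = 5.01; composite reliability = 0.8698.
Mean component reliability = 0.7500.
Difference = 0.8698 − 0.7500 = 0.120.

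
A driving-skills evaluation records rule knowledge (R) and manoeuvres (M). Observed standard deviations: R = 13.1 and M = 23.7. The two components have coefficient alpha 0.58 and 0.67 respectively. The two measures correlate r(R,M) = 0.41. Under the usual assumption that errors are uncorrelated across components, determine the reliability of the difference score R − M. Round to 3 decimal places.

0.462

Var(R−M) = 13.1² + 23.7² − 2·13.1·23.7·0.41 = 733.3 − 254.585 = 478.715.
Under uncorrelated errors the observed covariances equal the true-score covariances, so only the own-variance terms attenuate.
True-score variance = [13.1²·0.58 + 23.7²·0.67] − 254.585 = 475.866 − 254.585 = 221.281.
Reliability = 221.281 / 478.715 = 0.462.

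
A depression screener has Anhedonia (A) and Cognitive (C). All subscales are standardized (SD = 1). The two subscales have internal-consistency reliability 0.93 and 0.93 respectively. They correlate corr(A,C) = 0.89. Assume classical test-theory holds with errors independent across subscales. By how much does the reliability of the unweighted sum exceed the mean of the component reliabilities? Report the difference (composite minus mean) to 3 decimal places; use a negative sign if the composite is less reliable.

0.033

Var(sum) = 2 + 1.78 = 3.78; true-score variance = 1.86 + 1.78 = 3.64; composite reliability = 0.9630.
Mean component reliability = 0.9300.
Difference = 0.9630 − 0.9300 = 0.033.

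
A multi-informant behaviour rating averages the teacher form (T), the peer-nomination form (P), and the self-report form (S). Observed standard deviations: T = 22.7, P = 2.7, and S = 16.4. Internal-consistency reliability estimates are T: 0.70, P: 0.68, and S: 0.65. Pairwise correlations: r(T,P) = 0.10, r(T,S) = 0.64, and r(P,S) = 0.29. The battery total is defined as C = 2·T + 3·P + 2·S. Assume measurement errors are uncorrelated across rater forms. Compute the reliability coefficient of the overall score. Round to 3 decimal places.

Var(C) = 2²·22.7² + 3²·2.7² + 2²·16.4² + 2·[6·22.7·2.7·0.10 + 4·22.7·16.4·0.64 + 6·2.7·16.4·0.29] = 3202.61 + 2133.72 = 5336.33.
Because errors are independent across components, Cov(Tᵢ,Tⱼ) = Cov(Xᵢ,Xⱼ); the off-diagonal part of the true-score variance is the same as above.
True-score variance = [2²·22.7²·0.70 + 3²·2.7²·0.68 + 2²·16.4²·0.65] + 2133.72 = 2186.72 + 2133.72 = 4320.44.
Reliability = 4320.44 / 5336.33 = 0.810.

0.810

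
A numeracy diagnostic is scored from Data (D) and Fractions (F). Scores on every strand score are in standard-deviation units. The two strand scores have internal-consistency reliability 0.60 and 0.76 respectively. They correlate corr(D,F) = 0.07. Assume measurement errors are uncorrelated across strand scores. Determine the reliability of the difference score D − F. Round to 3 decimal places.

Var(D−F) = 1 + 1 − 2·0.07 = 2 − 0.14 = 1.86.
Because errors are independent across components, Cov(Tᵢ,Tⱼ) = Cov(Xᵢ,Xⱼ); the off-diagonal part of the true-score variance is the same as above.
True-score variance = [0.60 + 0.76] − 0.14 = 1.36 − 0.14 = 1.22.
Reliability = 1.22 / 1.86 = 0.656.

0.656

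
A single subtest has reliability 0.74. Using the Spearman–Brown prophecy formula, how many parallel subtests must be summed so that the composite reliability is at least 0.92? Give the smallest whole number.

5

k ≥ ρ*(1−ρ₁)/(ρ₁(1−ρ*)) = 0.92·0.26 / (0.74·0.08) = 4.041.
Smallest integer k = 5.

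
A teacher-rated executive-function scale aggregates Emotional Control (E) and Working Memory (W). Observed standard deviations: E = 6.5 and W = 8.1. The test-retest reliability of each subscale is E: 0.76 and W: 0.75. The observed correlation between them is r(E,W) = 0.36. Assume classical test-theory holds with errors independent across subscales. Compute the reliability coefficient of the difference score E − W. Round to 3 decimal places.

Var(E−W) = 6.5² + 8.1² − 2·6.5·8.1·0.36 = 107.86 − 37.908 = 69.952.
Under uncorrelated errors the observed covariances equal the true-score covariances, so only the own-variance terms attenuate.
True-score variance = [6.5²·0.76 + 8.1²·0.75] − 37.908 = 81.3175 − 37.908 = 43.4095.
Reliability = 43.4095 / 69.952 = 0.621.

0.621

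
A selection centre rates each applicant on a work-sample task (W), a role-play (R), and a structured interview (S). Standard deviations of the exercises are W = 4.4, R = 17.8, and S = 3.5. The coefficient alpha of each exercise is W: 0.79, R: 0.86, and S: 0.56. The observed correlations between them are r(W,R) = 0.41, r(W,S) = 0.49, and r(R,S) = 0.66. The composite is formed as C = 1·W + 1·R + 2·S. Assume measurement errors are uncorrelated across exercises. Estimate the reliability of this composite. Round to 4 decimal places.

0.8913

Var(C) = 4.4² + 17.8² + 2²·3.5² + 2·[4.4·17.8·0.41 + 2·4.4·3.5·0.49 + 2·17.8·3.5·0.66] = 385.2 + 258.878 = 644.078.
With uncorrelated errors the cross-covariances are all true-score covariance, so they carry over unchanged; only the diagonal terms shrink to ρᵢσᵢ².
True-score variance = [4.4²·0.79 + 17.8²·0.86 + 2²·3.5²·0.56] + 258.878 = 315.217 + 258.878 = 574.095.
Reliability = 574.095 / 644.078 = 0.8913.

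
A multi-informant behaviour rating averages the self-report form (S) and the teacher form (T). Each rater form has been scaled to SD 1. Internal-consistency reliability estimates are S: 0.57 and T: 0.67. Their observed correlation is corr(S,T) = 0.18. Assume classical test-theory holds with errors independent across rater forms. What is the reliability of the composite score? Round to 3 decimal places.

Var(S+T) = 2 + 2·[0.18] = 2 + 0.36 = 2.36.
Because errors are independent across components, Cov(Tᵢ,Tⱼ) = Cov(Xᵢ,Xⱼ); the off-diagonal part of the true-score variance is the same as above.
True-score variance = [0.57 + 0.67] + 0.36 = 1.24 + 0.36 = 1.6.
Reliability = 1.6 / 2.36 = 0.678.

0.678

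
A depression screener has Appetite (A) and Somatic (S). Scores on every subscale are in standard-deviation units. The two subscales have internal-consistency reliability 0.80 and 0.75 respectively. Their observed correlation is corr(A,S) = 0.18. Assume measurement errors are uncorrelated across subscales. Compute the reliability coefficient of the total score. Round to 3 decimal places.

0.809

Var(A+S) = 2 + 2·[0.18] = 2 + 0.36 = 2.36.
With uncorrelated errors the cross-covariances are all true-score covariance, so they carry over unchanged; only the diagonal terms shrink to ρᵢσᵢ².
True-score variance = [0.80 + 0.75] + 0.36 = 1.55 + 0.36 = 1.91.
Reliability = 1.91 / 2.36 = 0.809.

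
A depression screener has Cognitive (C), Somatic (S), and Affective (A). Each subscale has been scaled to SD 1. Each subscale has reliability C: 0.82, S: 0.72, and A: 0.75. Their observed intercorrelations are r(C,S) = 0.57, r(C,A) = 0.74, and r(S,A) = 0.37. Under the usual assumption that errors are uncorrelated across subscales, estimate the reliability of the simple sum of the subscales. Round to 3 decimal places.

0.888

Var(C+S+A) = 3 + 2·[0.57 + 0.74 + 0.37] = 3 + 3.36 = 6.36.
With uncorrelated errors the cross-covariances are all true-score covariance, so they carry over unchanged; only the diagonal terms shrink to ρᵢσᵢ².
True-score variance = [0.82 + 0.72 + 0.75] + 3.36 = 2.29 + 3.36 = 5.65.
Reliability = 5.65 / 6.36 = 0.888.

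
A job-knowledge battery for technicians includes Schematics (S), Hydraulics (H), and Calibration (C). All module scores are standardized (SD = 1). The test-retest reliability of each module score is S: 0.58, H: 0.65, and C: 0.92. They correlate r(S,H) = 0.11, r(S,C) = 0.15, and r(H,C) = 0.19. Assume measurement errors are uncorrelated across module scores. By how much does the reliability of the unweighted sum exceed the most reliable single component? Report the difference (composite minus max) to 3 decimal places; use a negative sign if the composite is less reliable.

-0.138

Var(sum) = 3 + 0.9 = 3.9; true-score variance = 2.15 + 0.9 = 3.05; composite reliability = 0.7821.
Max component reliability = 0.9200.
Difference = 0.7821 − 0.9200 = -0.138.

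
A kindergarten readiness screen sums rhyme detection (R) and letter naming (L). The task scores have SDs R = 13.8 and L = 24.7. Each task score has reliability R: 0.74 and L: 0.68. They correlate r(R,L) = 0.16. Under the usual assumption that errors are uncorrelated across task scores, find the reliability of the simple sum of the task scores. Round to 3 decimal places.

Var(R+L) = 13.8² + 24.7² + 2·[13.8·24.7·0.16] = 800.53 + 109.075 = 909.605.
With uncorrelated errors the cross-covariances are all true-score covariance, so they carry over unchanged; only the diagonal terms shrink to ρᵢσᵢ².
True-score variance = [13.8²·0.74 + 24.7²·0.68] + 109.075 = 555.787 + 109.075 = 664.862.
Reliability = 664.862 / 909.605 = 0.731.

0.731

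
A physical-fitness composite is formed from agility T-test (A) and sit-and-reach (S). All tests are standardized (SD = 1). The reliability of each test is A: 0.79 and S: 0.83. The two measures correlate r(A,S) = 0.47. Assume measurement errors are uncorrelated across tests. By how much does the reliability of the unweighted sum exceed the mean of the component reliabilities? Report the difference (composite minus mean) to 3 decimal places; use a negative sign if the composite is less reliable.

0.061

Var(sum) = 2 + 0.94 = 2.94; true-score variance = 1.62 + 0.94 = 2.56; composite reliability = 0.8707.
Mean component reliability = 0.8100.
Difference = 0.8707 − 0.8100 = 0.061.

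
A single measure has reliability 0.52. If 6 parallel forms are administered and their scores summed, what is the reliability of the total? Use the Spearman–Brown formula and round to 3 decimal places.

ρ_k = kρ / (1 + (k−1)ρ) = 6·0.52 / (1 + 5·0.52) = 3.120 / 3.600 = 0.867.

0.867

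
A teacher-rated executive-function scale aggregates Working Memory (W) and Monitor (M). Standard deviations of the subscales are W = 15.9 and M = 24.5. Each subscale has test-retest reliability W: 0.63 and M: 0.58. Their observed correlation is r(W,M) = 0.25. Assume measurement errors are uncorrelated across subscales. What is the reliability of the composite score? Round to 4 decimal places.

0.6701

Var(W+M) = 15.9² + 24.5² + 2·[15.9·24.5·0.25] = 853.06 + 194.775 = 1047.84.
Because errors are independent across components, Cov(Tᵢ,Tⱼ) = Cov(Xᵢ,Xⱼ); the off-diagonal part of the true-score variance is the same as above.
True-score variance = [15.9²·0.63 + 24.5²·0.58] + 194.775 = 507.415 + 194.775 = 702.19.
Reliability = 702.19 / 1047.84 = 0.6701.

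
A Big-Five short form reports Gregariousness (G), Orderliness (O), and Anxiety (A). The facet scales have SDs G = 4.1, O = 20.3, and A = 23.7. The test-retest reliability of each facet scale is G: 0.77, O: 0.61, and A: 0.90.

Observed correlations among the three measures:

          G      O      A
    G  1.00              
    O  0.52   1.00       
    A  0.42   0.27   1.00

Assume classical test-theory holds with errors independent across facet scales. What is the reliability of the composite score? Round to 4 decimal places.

0.8444

Var(G+O+A) = 4.1² + 20.3² + 23.7² + 2·[4.1·20.3·0.52 + 4.1·23.7·0.42 + 20.3·23.7·0.27] = 990.59 + 427.981 = 1418.57.
With uncorrelated errors the cross-covariances are all true-score covariance, so they carry over unchanged; only the diagonal terms shrink to ρᵢσᵢ².
True-score variance = [4.1²·0.77 + 20.3²·0.61 + 23.7²·0.90] + 427.981 = 769.84 + 427.981 = 1197.82.
Reliability = 1197.82 / 1418.57 = 0.8444.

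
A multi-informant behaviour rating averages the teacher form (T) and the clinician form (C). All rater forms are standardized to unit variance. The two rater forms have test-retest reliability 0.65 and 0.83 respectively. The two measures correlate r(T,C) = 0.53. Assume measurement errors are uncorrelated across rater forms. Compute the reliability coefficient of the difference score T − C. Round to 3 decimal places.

Var(T−C) = 1 + 1 − 2·0.53 = 2 − 1.06 = 0.94.
With uncorrelated errors the cross-covariances are all true-score covariance, so they carry over unchanged; only the diagonal terms shrink to ρᵢσᵢ².
True-score variance = [0.65 + 0.83] − 1.06 = 1.48 − 1.06 = 0.42.
Reliability = 0.42 / 0.94 = 0.447.

0.447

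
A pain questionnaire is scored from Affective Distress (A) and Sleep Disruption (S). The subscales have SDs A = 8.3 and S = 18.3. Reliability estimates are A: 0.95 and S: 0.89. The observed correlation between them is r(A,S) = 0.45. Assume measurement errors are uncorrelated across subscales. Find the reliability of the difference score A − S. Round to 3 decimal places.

0.849

Var(A−S) = 8.3² + 18.3² − 2·8.3·18.3·0.45 = 403.78 − 136.701 = 267.079.
With uncorrelated errors the cross-covariances are all true-score covariance, so they carry over unchanged; only the diagonal terms shrink to ρᵢσᵢ².
True-score variance = [8.3²·0.95 + 18.3²·0.89] − 136.701 = 363.498 − 136.701 = 226.797.
Reliability = 226.797 / 267.079 = 0.849.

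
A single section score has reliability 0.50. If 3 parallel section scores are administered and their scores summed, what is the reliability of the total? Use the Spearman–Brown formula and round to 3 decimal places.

0.750

ρ_k = kρ / (1 + (k−1)ρ) = 3·0.50 / (1 + 2·0.50) = 1.500 / 2.000 = 0.750.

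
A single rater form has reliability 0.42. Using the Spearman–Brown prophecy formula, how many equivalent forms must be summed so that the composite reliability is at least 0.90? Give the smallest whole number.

k ≥ ρ*(1−ρ₁)/(ρ₁(1−ρ*)) = 0.90·0.58 / (0.42·0.10) = 12.429.
Smallest integer k = 13.

13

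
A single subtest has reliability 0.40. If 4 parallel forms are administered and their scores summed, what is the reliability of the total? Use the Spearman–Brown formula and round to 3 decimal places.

ρ_k = kρ / (1 + (k−1)ρ) = 4·0.40 / (1 + 3·0.40) = 1.600 / 2.200 = 0.727.

0.727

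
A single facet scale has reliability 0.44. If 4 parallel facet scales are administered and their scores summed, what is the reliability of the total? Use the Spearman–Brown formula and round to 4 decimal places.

ρ_k = kρ / (1 + (k−1)ρ) = 4·0.44 / (1 + 3·0.44) = 1.760 / 2.320 = 0.7586.

0.7586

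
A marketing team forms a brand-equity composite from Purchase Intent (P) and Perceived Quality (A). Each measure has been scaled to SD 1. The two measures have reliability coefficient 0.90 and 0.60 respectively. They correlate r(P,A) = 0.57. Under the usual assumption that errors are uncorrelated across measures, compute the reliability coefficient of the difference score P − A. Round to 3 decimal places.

Var(P−A) = 1 + 1 − 2·0.57 = 2 − 1.14 = 0.86.
Under uncorrelated errors the observed covariances equal the true-score covariances, so only the own-variance terms attenuate.
True-score variance = [0.90 + 0.60] − 1.14 = 1.5 − 1.14 = 0.36.
Reliability = 0.36 / 0.86 = 0.419.

0.419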